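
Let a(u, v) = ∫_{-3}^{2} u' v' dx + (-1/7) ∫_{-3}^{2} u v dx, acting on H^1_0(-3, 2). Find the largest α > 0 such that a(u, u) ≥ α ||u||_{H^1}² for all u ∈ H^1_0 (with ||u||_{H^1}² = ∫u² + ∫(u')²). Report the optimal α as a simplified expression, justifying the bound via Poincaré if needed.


α = (-25/7 + π^2)/(π^2 + 25)

Coercivity of a(·,·) on H^1_0(-3, 2) means a(u, u) ≥ α ||u||_{H^1}² for every u ∈ H^1_0.
The interval has length L = 5, and Poincaré/coercivity depend only on L. Here a(u, u) = ∫(u')² + (-1/7)·∫u².
Here c = -1/7 < 0 with |c| < (π/L)² = π^2/25, so coercivity still holds. The condition a(u,u) ≥ α||u||_{H^1}² reads (1−α)∫(u')² ≥ (α−c)∫u². Any admissible α is ≤ 1 (rapidly oscillating u have ∫u²/∫(u')² → 0), and α = 1 would force 0 ≥ (1−c)∫u², impossible since c < 1; so 1−α > 0. By the sharp Poincaré inequality on H^1_0 of an interval of length L, ∫(u')² ≥ (π/L)²∫u² with equality for the first sine mode sin(π(x−x₀)/L) (x₀ the left endpoint), so the inequality holds for all u iff (1−α)(π/L)² ≥ α − c, i.e. α ≤ ((π/L)² + c)/((π/L)² + 1) = (1 + c(L/π)²)/(1 + (L/π)²). (Direct route, valid since c ≤ 0: Poincaré gives c∫u² ≥ c(L/π)²∫(u')², so a(u,u) ≥ (1 + c(L/π)²)∫(u')², while ||u||_{H^1}² ≤ (1 + (L/π)²)∫(u')²; dividing yields the same α.) With (π/L)² = π^2/25 and c = -1/7, the largest admissible constant is α = ((π/L)² + c)/((π/L)² + 1).
Simplifying, α = (-25/7 + π^2)/(π^2 + 25).


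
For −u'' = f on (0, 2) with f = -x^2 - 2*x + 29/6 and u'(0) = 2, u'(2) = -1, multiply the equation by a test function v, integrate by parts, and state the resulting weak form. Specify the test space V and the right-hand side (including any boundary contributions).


V = H^1(0, 2) (v unrestricted at boundary; u is determined up to an additive constant); weak form: ∫_0^2 u'v' dx = ∫_0^2 (-x^2 - 2*x + 29/6) v dx − v(2) − 2·v(0) for all v ∈ V.

Multiply both sides by a test function v and integrate from 0 to 2:
  ∫_0^2 −u''(x) v(x) dx = ∫_0^2 f(x) v(x) dx.
Integrate the LHS by parts once:
  ∫_0^2 −u'' v dx = −[u'(x) v(x)]_0^2 + ∫_0^2 u'(x) v'(x) dx.
Thus ∫_0^2 u'(x) v'(x) dx = ∫_0^2 f(x) v(x) dx + [u'(x) v(x)]_0^2.
Choose V so that boundary terms are either known or forced to vanish.
u has inhomogeneous Neumann u'(0) = 2, u'(2) = -1. [u' v]_0^2 = (-1)·v(2) − (2)·v(0) = − v(2) − 2·v(0). Take V = H^1(0, 2); boundary term becomes part of RHS.
Weak formulation: find u (satisfying any essential BC) such that ∫_0^2 u'(x) v'(x) dx = ∫_0^2 f v dx − v(2) − 2·v(0) for all v ∈ V (Neumann data are natural BCs: they enter the RHS as boundary terms).
Substituting f(x) = -x^2 - 2*x + 29/6, the right-hand side is ∫_0^2 (-x^2 - 2*x + 29/6) v dx − v(2) − 2·v(0).
Compatibility check (pure Neumann): taking v ≡ 1 ∈ V gives 0 = ∫_0^2 f dx + (-1) − (2), i.e. ∫_0^2 f dx must equal u'(0) − u'(2) = 3. Indeed ∫_0^2 (-x^2 - 2*x + 29/6) dx = 3, so the data are compatible. The solution is then unique only up to an additive constant (fix it e.g. by requiring ∫_0^2 u dx = 0).


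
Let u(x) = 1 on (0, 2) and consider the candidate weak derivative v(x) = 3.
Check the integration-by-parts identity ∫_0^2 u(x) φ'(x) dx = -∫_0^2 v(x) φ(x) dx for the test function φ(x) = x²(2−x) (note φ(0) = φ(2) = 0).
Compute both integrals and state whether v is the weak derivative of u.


LHS = 0, RHS = -4. No, v is not the weak derivative of u.

u(x) = 1, classical derivative u'(x) = 0.
φ(x) = x²(2−x), so φ'(x) = x*(4 - 3*x).
Note φ(0) = φ(2) = 0, so the boundary term u·φ vanishes.
LHS = ∫_0^2 u(x) φ'(x) dx = ∫_0^2 (-3*x^2 + 4*x) dx. Term by term:
  ∫_0^2 -3*x^2 dx = -8;  ∫_0^2 4*x dx = 8.
Sum: -8 + 8 = 0.
So LHS = 0.
∫_0^2 v(x) φ(x) dx = ∫_0^2 (-3*x^3 + 6*x^2) dx. Term by term:
  ∫_0^2 -3*x^3 dx = -12;  ∫_0^2 6*x^2 dx = 16.
Sum: -12 + 16 = 4.
So RHS = -∫_0^2 v(x) φ(x) dx = -4.
LHS − RHS = 4 ≠ 0, so the identity fails.
(For a valid weak derivative the identity must hold for EVERY test function, in particular this one. The failure shows v is NOT the weak derivative of u.)
Correct weak derivative would be u'(x) = 0.


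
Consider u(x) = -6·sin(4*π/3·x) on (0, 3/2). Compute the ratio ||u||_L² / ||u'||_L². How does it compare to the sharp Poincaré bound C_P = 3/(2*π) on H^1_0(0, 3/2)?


||u||_L² / ||u'||_L² = 3/(4*π) < C_P = 3/(2*π).

u(x) = -6·sin(4*π/3·x), so u'(x) = -8*π*cos(4*π*x/3).
Writing u(x) = A·sin(kπx/L) with A = -6 and k = 2, use ∫_0^L sin²(kπx/L) dx = L/2 and ∫_0^L cos²(kπx/L) dx = L/2.
u² = 36·sin²(4*π/3·x) and (u')² = 64*π^2·cos²(4*π/3·x), and each of sin², cos² integrates to L/2 = 3/4 over (0, 3/2).
∫_0^3/2 u² dx = 27, so ||u||_L² = 3*sqrt(3).
∫_0^3/2 (u')² dx = 48*π^2, so ||u'||_L² = 4*sqrt(3)*π.
Ratio ||u||_L² / ||u'||_L² = 3/(4*π).
Sharp Poincaré constant on H^1_0(0, 3/2) is C_P = L/π = 3/(2*π), achieved by sin(2*π/3·x).
This is the k = 2 harmonic; the ratio L/(kπ) is strictly less than C_P = L/π, consistent with the sharp inequality ||u||_L² ≤ C_P ||u'||_L².


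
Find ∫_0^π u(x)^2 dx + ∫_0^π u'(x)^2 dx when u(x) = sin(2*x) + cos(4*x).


||u||_{H^1(0,π)}^2 = 11*π

u'(x) = -4*sin(4*x) + 2*cos(2*x).
Expand u² and (u')² and integrate term by term on (0, π), using: for integers n ≥ 1, ∫_0^π sin²(nx) dx = ∫_0^π cos²(nx) dx = π/2; for n ≠ n', ∫_0^π sin(nx)sin(n'x) dx = ∫_0^π cos(nx)cos(n'x) dx = 0; and by product-to-sum, ∫_0^π sin(nx)cos(n'x) dx = ½∫_0^π [sin((n+n')x) + sin((n−n')x)] dx, which is 0 when n+n' is even and 2n/(n²−n'²) when n+n' is odd (it need not vanish on (0, π)).
  u² squared terms: (1)²·∫cos(4x)² dx = 1·π/2 = π/2;  (1)²·∫sin(2x)² dx = 1·π/2 = π/2.
  u² cross terms: 2·(1)·(1)·∫cos(4x)·sin(2x) dx = 2·(0) = 0.
  So ∫_0^π u² dx = π/2 + π/2 + 0 = π.
  (u')² squared terms: (-4)²·∫sin(4x)² dx = 16·π/2 = 8*π;  (2)²·∫cos(2x)² dx = 4·π/2 = 2*π.
  (u')² cross terms: 2·(-4)·(2)·∫sin(4x)·cos(2x) dx = -16·(0) = 0.
  So ∫_0^π (u')² dx = 8*π + 2*π + 0 = 10*π.
||u||_{H^1}^2 = (π) + (10*π) = 11*π.


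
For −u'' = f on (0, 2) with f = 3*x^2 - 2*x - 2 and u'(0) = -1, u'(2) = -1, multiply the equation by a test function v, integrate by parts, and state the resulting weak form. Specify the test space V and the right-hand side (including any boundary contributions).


V = H^1(0, 2) (v unrestricted at boundary; u is determined up to an additive constant); weak form: ∫_0^2 u'v' dx = ∫_0^2 (3*x^2 - 2*x - 2) v dx − v(2) + v(0) for all v ∈ V.

Multiply both sides by a test function v and integrate from 0 to 2:
  ∫_0^2 −u''(x) v(x) dx = ∫_0^2 f(x) v(x) dx.
Integrate the LHS by parts once:
  ∫_0^2 −u'' v dx = −[u'(x) v(x)]_0^2 + ∫_0^2 u'(x) v'(x) dx.
Thus ∫_0^2 u'(x) v'(x) dx = ∫_0^2 f(x) v(x) dx + [u'(x) v(x)]_0^2.
Choose V so that boundary terms are either known or forced to vanish.
u has inhomogeneous Neumann u'(0) = -1, u'(2) = -1. [u' v]_0^2 = (-1)·v(2) − (-1)·v(0) = − v(2) + v(0). Take V = H^1(0, 2); boundary term becomes part of RHS.
Weak formulation: find u (satisfying any essential BC) such that ∫_0^2 u'(x) v'(x) dx = ∫_0^2 f v dx − v(2) + v(0) for all v ∈ V (Neumann data are natural BCs: they enter the RHS as boundary terms).
Substituting f(x) = 3*x^2 - 2*x - 2, the right-hand side is ∫_0^2 (3*x^2 - 2*x - 2) v dx − v(2) + v(0).
Compatibility check (pure Neumann): taking v ≡ 1 ∈ V gives 0 = ∫_0^2 f dx + (-1) − (-1), i.e. ∫_0^2 f dx must equal u'(0) − u'(2) = 0. Indeed ∫_0^2 (3*x^2 - 2*x - 2) dx = 0, so the data are compatible. The solution is then unique only up to an additive constant (fix it e.g. by requiring ∫_0^2 u dx = 0).


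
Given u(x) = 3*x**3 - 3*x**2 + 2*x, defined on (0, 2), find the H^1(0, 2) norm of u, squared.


||u||_{H^1}^2 = 32344/105

The H^1 norm (squared) on an interval (0, L) is
  ||u||_{H^1}^2 = ∫_0^L u(x)^2 dx + ∫_0^L u'(x)^2 dx.
Compute u'(x) = 9*x**2 - 6*x + 2.
Then u(x)^2 = 9*x**6 - 18*x**5 + 21*x**4 - 12*x**3 + 4*x**2 and u'(x)^2 = 81*x**4 - 108*x**3 + 72*x**2 - 24*x + 4.
Integrate each monomial from 0 to 2 using ∫_0^2 c·x^n dx = c·2^(n+1)/(n+1):
  ∫_0^2 u(x)^2 dx = ∫_0^2 (9*x^6 - 18*x^5 + 21*x^4 - 12*x^3 + 4*x^2) dx. Term by term:
    ∫_0^2 9*x^6 dx = 1152/7;  ∫_0^2 -18*x^5 dx = -192;  ∫_0^2 21*x^4 dx = 672/5;
    ∫_0^2 -12*x^3 dx = -48;  ∫_0^2 4*x^2 dx = 32/3.
  Sum: 1152/7 − 192 + 672/5 − 48 + 32/3 = 7312/105.
  ∫_0^2 u'(x)^2 dx = ∫_0^2 (81*x^4 - 108*x^3 + 72*x^2 - 24*x + 4) dx. Term by term:
    ∫_0^2 81*x^4 dx = 2592/5;  ∫_0^2 -108*x^3 dx = -432;  ∫_0^2 72*x^2 dx = 192;
    ∫_0^2 -24*x dx = -48;  ∫_0^2 4 dx = 8.
  Sum: 2592/5 − 432 + 192 − 48 + 8 = 1192/5.
Adding: ||u||_{H^1}^2 = 7312/105 + 1192/5 = 32344/105.


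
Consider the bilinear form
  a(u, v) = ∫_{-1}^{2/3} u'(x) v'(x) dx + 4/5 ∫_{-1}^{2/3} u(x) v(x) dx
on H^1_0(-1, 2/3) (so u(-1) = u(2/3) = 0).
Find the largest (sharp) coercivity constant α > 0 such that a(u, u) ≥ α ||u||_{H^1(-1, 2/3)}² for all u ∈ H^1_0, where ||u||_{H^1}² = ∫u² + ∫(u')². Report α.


α = (20 + 9*π^2)/(25 + 9*π^2)

Coercivity of a(·,·) on H^1_0(-1, 2/3) means a(u, u) ≥ α ||u||_{H^1}² for every u ∈ H^1_0.
The interval has length L = 5/3, and Poincaré/coercivity depend only on L. Here a(u, u) = ∫(u')² + (4/5)·∫u².
Here 0 < c = 4/5 < 1. The condition a(u,u) ≥ α||u||_{H^1}² reads (1−α)∫(u')² ≥ (α−c)∫u². Any admissible α is ≤ 1 (rapidly oscillating u have ∫u²/∫(u')² → 0), and α = 1 would force 0 ≥ (1−c)∫u², impossible since c < 1; so 1−α > 0. By the sharp Poincaré inequality on H^1_0 of an interval of length L, ∫(u')² ≥ (π/L)²∫u² with equality for the first sine mode sin(π(x−x₀)/L) (x₀ the left endpoint), so the inequality holds for all u iff (1−α)(π/L)² ≥ α − c, i.e. α ≤ ((π/L)² + c)/((π/L)² + 1) = (1 + c(L/π)²)/(1 + (L/π)²). With (π/L)² = 9*π^2/25 and c = 4/5, the largest admissible constant is α = ((π/L)² + c)/((π/L)² + 1).
Simplifying, α = (20 + 9*π^2)/(25 + 9*π^2).


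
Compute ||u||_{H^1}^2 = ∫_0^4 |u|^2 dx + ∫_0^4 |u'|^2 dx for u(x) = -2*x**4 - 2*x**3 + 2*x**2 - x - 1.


||u||_{H^1}^2 = 119842568/315

The H^1 norm (squared) on an interval (0, L) is
  ||u||_{H^1}^2 = ∫_0^L u(x)^2 dx + ∫_0^L u'(x)^2 dx.
Compute u'(x) = -8*x**3 - 6*x**2 + 4*x - 1.
Then u(x)^2 = 4*x**8 + 8*x**7 - 4*x**6 - 4*x**5 + 12*x**4 - 3*x**2 + 2*x + 1 and u'(x)^2 = 64*x**6 + 96*x**5 - 28*x**4 - 32*x**3 + 28*x**2 - 8*x + 1.
Integrate each monomial from 0 to 4 using ∫_0^4 c·x^n dx = c·4^(n+1)/(n+1):
  ∫_0^4 u(x)^2 dx = ∫_0^4 (4*x^8 + 8*x^7 - 4*x^6 - 4*x^5 + 12*x^4 - 3*x^2 + 2*x + 1) dx. Term by term:
    ∫_0^4 4*x^8 dx = 1048576/9;  ∫_0^4 8*x^7 dx = 65536;  ∫_0^4 -4*x^6 dx = -65536/7;
    ∫_0^4 -4*x^5 dx = -8192/3;  ∫_0^4 12*x^4 dx = 12288/5;  ∫_0^4 -3*x^2 dx = -64;
    ∫_0^4 2*x dx = 16;  ∫_0^4 1 dx = 4.
  Sum: 1048576/9 + 65536 − 65536/7 − 8192/3 + 12288/5 − 64 + 16 + 4 = 54295004/315.
  ∫_0^4 u'(x)^2 dx = ∫_0^4 (64*x^6 + 96*x^5 - 28*x^4 - 32*x^3 + 28*x^2 - 8*x + 1) dx. Term by term:
    ∫_0^4 64*x^6 dx = 1048576/7;  ∫_0^4 96*x^5 dx = 65536;  ∫_0^4 -28*x^4 dx = -28672/5;
    ∫_0^4 -32*x^3 dx = -2048;  ∫_0^4 28*x^2 dx = 1792/3;  ∫_0^4 -8*x dx = -64;
    ∫_0^4 1 dx = 4.
  Sum: 1048576/7 + 65536 − 28672/5 − 2048 + 1792/3 − 64 + 4 = 21849188/105.
Adding: ||u||_{H^1}^2 = 54295004/315 + 21849188/105 = 119842568/315.


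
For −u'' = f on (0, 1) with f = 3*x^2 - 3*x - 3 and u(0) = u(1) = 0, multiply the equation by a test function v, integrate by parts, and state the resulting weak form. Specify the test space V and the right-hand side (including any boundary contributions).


V = H^1_0(0, 1) (so v(0) = v(1) = 0); weak form: ∫_0^1 u'v' dx = ∫_0^1 (3*x^2 - 3*x - 3) v dx for all v ∈ V.

Multiply both sides by a test function v and integrate from 0 to 1:
  ∫_0^1 −u''(x) v(x) dx = ∫_0^1 f(x) v(x) dx.
Integrate the LHS by parts once:
  ∫_0^1 −u'' v dx = −[u'(x) v(x)]_0^1 + ∫_0^1 u'(x) v'(x) dx.
Thus ∫_0^1 u'(x) v'(x) dx = ∫_0^1 f(x) v(x) dx + [u'(x) v(x)]_0^1.
Choose V so that boundary terms are either known or forced to vanish.
u is Dirichlet: u(0) = u(1) = 0. Let V = H^1_0(0, 1); then v(0) = v(1) = 0, and [u' v]_0^1 = 0.
Weak formulation: find u (satisfying any essential BC) such that ∫_0^1 u'(x) v'(x) dx = ∫_0^1 f v dx for all v ∈ V.
Substituting f(x) = 3*x^2 - 3*x - 3, the right-hand side is ∫_0^1 (3*x^2 - 3*x - 3) v dx.


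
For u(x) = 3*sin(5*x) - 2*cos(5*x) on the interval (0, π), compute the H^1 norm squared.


||u||_{H^1(0,π)}^2 = 169*π

u'(x) = 10*sin(5*x) + 15*cos(5*x).
Expand u² and (u')² and integrate term by term on (0, π), using: for integers n ≥ 1, ∫_0^π sin²(nx) dx = ∫_0^π cos²(nx) dx = π/2; for n ≠ n', ∫_0^π sin(nx)sin(n'x) dx = ∫_0^π cos(nx)cos(n'x) dx = 0; and by product-to-sum, ∫_0^π sin(nx)cos(n'x) dx = ½∫_0^π [sin((n+n')x) + sin((n−n')x)] dx, which is 0 when n+n' is even and 2n/(n²−n'²) when n+n' is odd (it need not vanish on (0, π)).
  u² squared terms: (-2)²·∫cos(5x)² dx = 4·π/2 = 2*π;  (3)²·∫sin(5x)² dx = 9·π/2 = 9*π/2.
  u² cross terms: 2·(-2)·(3)·∫cos(5x)·sin(5x) dx = -12·(0) = 0.
  So ∫_0^π u² dx = 2*π + 9*π/2 + 0 = 13*π/2.
  (u')² squared terms: (10)²·∫sin(5x)² dx = 100·π/2 = 50*π;  (15)²·∫cos(5x)² dx = 225·π/2 = 225*π/2.
  (u')² cross terms: 2·(10)·(15)·∫sin(5x)·cos(5x) dx = 300·(0) = 0.
  So ∫_0^π (u')² dx = 50*π + 225*π/2 + 0 = 325*π/2.
||u||_{H^1}^2 = (13*π/2) + (325*π/2) = 169*π.


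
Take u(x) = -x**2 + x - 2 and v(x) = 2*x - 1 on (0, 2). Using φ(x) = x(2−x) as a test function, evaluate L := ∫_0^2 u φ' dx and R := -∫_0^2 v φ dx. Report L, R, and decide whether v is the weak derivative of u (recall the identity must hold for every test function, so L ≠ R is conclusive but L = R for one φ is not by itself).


LHS = 4/3, RHS = -4/3. No, v is not the weak derivative of u.

u(x) = -x**2 + x - 2, classical derivative u'(x) = 1 - 2*x.
φ(x) = x(2−x), so φ'(x) = 2 - 2*x.
Note φ(0) = φ(2) = 0, so the boundary term u·φ vanishes.
LHS = ∫_0^2 u(x) φ'(x) dx = ∫_0^2 (2*x^3 - 4*x^2 + 6*x - 4) dx. Term by term:
  ∫_0^2 2*x^3 dx = 8;  ∫_0^2 -4*x^2 dx = -32/3;  ∫_0^2 6*x dx = 12;
  ∫_0^2 -4 dx = -8.
Sum: 8 − 32/3 + 12 − 8 = 4/3.
So LHS = 4/3.
∫_0^2 v(x) φ(x) dx = ∫_0^2 (-2*x^3 + 5*x^2 - 2*x) dx. Term by term:
  ∫_0^2 -2*x^3 dx = -8;  ∫_0^2 5*x^2 dx = 40/3;  ∫_0^2 -2*x dx = -4.
Sum: -8 + 40/3 − 4 = 4/3.
So RHS = -∫_0^2 v(x) φ(x) dx = -4/3.
LHS − RHS = 8/3 ≠ 0, so the identity fails.
(For a valid weak derivative the identity must hold for EVERY test function, in particular this one. The failure shows v is NOT the weak derivative of u.)
Correct weak derivative would be u'(x) = 1 - 2*x.


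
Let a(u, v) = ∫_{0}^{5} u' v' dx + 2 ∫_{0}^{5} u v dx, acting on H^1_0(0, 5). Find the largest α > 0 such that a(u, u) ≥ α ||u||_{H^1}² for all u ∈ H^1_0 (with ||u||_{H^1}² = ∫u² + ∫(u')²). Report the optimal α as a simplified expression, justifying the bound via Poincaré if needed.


α = 1

Coercivity of a(·,·) on H^1_0(0, 5) means a(u, u) ≥ α ||u||_{H^1}² for every u ∈ H^1_0.
The interval has length L = 5, and Poincaré/coercivity depend only on L. Here a(u, u) = ∫(u')² + (2)·∫u².
Here c = 2 ≥ 1, so a(u,u) = ∫(u')² + c∫u² ≥ ∫(u')² + ∫u² = ||u||_{H^1}², i.e. α = 1 works. No larger α is possible: a(u,u) ≥ α||u||_{H^1}² means (1−α)∫(u')² ≥ (α−c)∫u², and for the modes u_n = sin(nπ(x−x₀)/L) (x₀ the left endpoint) one has ∫u_n²/∫(u_n')² = (L/(nπ))² → 0, so a(u_n,u_n)/||u_n||_{H^1}² → 1. Hence the optimal constant is α = 1.
Therefore α = 1.


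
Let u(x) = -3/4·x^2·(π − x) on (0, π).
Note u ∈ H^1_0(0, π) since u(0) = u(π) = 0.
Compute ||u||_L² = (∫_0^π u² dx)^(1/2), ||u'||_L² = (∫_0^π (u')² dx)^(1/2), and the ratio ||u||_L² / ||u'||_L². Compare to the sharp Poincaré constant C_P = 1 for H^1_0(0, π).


||u||_L² / ||u'||_L² = sqrt(14)*π/14 < C_P = 1.

u(x) = -3/4·x^2·(π − x), so u'(x) = 3*x*(3*x - 2*π)/4.
u(x) = -3/4·x^2·(π − x) vanishes at x = 0 and x = π, so u ∈ H^1_0(0, π). Differentiate via the product rule and integrate the resulting polynomials term by term.
  ∫_0^π u² dx = ∫_0^π (9*x^6/16 - 9*π*x^5/8 + 9*π^2*x^4/16) dx. Term by term:
    ∫_0^π 9*x^6/16 dx = 9*π^7/112;  ∫_0^π -9*π*x^5/8 dx = -3*π^7/16;  ∫_0^π 9*π^2*x^4/16 dx = 9*π^7/80.
  Sum: 9*π^7/112 − 3*π^7/16 + 9*π^7/80 = 3*π^7/560.
  ∫_0^π (u')² dx = ∫_0^π (81*x^4/16 - 27*π*x^3/4 + 9*π^2*x^2/4) dx. Term by term:
    ∫_0^π 81*x^4/16 dx = 81*π^5/80;  ∫_0^π -27*π*x^3/4 dx = -27*π^5/16;  ∫_0^π 9*π^2*x^2/4 dx = 3*π^5/4.
  Sum: 81*π^5/80 − 27*π^5/16 + 3*π^5/4 = 3*π^5/40.
∫_0^π u² dx = 3*π^7/560, so ||u||_L² = sqrt(105)*π^(7/2)/140.
∫_0^π (u')² dx = 3*π^5/40, so ||u'||_L² = sqrt(30)*π^(5/2)/20.
Ratio ||u||_L² / ||u'||_L² = sqrt(14)*π/14.
Sharp Poincaré constant on H^1_0(0, π) is C_P = L/π = 1, achieved by sin(x).
A polynomial bump cannot attain the sharp Poincaré constant (only the first sine eigenfunction does), so the ratio is strictly less than C_P, consistent with ||u||_L² ≤ C_P ||u'||_L².


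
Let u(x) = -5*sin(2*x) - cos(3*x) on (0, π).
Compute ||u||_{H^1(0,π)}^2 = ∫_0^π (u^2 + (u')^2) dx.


||u||_{H^1(0,π)}^2 = -80 + 135*π/2

u'(x) = 3*sin(3*x) - 10*cos(2*x).
Expand u² and (u')² and integrate term by term on (0, π), using: for integers n ≥ 1, ∫_0^π sin²(nx) dx = ∫_0^π cos²(nx) dx = π/2; for n ≠ n', ∫_0^π sin(nx)sin(n'x) dx = ∫_0^π cos(nx)cos(n'x) dx = 0; and by product-to-sum, ∫_0^π sin(nx)cos(n'x) dx = ½∫_0^π [sin((n+n')x) + sin((n−n')x)] dx, which is 0 when n+n' is even and 2n/(n²−n'²) when n+n' is odd (it need not vanish on (0, π)).
  u² squared terms: (-1)²·∫cos(3x)² dx = 1·π/2 = π/2;  (-5)²·∫sin(2x)² dx = 25·π/2 = 25*π/2.
  u² cross terms: 2·(-1)·(-5)·∫cos(3x)·sin(2x) dx = 10·(-4/5) = -8.
  So ∫_0^π u² dx = π/2 + 25*π/2 − 8 = -8 + 13*π.
  (u')² squared terms: (-10)²·∫cos(2x)² dx = 100·π/2 = 50*π;  (3)²·∫sin(3x)² dx = 9·π/2 = 9*π/2.
  (u')² cross terms: 2·(-10)·(3)·∫cos(2x)·sin(3x) dx = -60·(6/5) = -72.
  So ∫_0^π (u')² dx = 50*π + 9*π/2 − 72 = -72 + 109*π/2.
||u||_{H^1}^2 = (-8 + 13*π) + (-72 + 109*π/2) = -80 + 135*π/2.


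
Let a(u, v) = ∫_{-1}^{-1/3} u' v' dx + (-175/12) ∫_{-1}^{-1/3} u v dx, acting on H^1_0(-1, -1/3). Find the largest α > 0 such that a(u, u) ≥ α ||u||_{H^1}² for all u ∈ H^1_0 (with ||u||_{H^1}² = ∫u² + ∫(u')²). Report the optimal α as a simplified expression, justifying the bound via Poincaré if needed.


α = (-175 + 27*π^2)/(3*(4 + 9*π^2))

Coercivity of a(·,·) on H^1_0(-1, -1/3) means a(u, u) ≥ α ||u||_{H^1}² for every u ∈ H^1_0.
The interval has length L = 2/3, and Poincaré/coercivity depend only on L. Here a(u, u) = ∫(u')² + (-175/12)·∫u².
Here c = -175/12 < 0 with |c| < (π/L)² = 9*π^2/4, so coercivity still holds. The condition a(u,u) ≥ α||u||_{H^1}² reads (1−α)∫(u')² ≥ (α−c)∫u². Any admissible α is ≤ 1 (rapidly oscillating u have ∫u²/∫(u')² → 0), and α = 1 would force 0 ≥ (1−c)∫u², impossible since c < 1; so 1−α > 0. By the sharp Poincaré inequality on H^1_0 of an interval of length L, ∫(u')² ≥ (π/L)²∫u² with equality for the first sine mode sin(π(x−x₀)/L) (x₀ the left endpoint), so the inequality holds for all u iff (1−α)(π/L)² ≥ α − c, i.e. α ≤ ((π/L)² + c)/((π/L)² + 1) = (1 + c(L/π)²)/(1 + (L/π)²). (Direct route, valid since c ≤ 0: Poincaré gives c∫u² ≥ c(L/π)²∫(u')², so a(u,u) ≥ (1 + c(L/π)²)∫(u')², while ||u||_{H^1}² ≤ (1 + (L/π)²)∫(u')²; dividing yields the same α.) With (π/L)² = 9*π^2/4 and c = -175/12, the largest admissible constant is α = ((π/L)² + c)/((π/L)² + 1).
Simplifying, α = (-175 + 27*π^2)/(3*(4 + 9*π^2)).


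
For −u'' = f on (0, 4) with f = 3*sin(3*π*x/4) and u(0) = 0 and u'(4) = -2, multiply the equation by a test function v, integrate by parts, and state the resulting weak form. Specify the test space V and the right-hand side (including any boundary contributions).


V = {v ∈ H^1(0, 4) : v(0) = 0} (test functions vanish at x = 0 where u is specified); weak form: ∫_0^4 u'v' dx = ∫_0^4 (3*sin(3*π*x/4)) v dx − 2·v(4) for all v ∈ V.

Multiply both sides by a test function v and integrate from 0 to 4:
  ∫_0^4 −u''(x) v(x) dx = ∫_0^4 f(x) v(x) dx.
Integrate the LHS by parts once:
  ∫_0^4 −u'' v dx = −[u'(x) v(x)]_0^4 + ∫_0^4 u'(x) v'(x) dx.
Thus ∫_0^4 u'(x) v'(x) dx = ∫_0^4 f(x) v(x) dx + [u'(x) v(x)]_0^4.
Choose V so that boundary terms are either known or forced to vanish.
Mixed BC: u(0) = 0 (Dirichlet) and u'(4) = -2 (Neumann). Define V = {v ∈ H^1(0, 4) : v(0) = 0}. Then [u' v]_0^4 = u'(4)·v(4) − u'(0)·0 = − 2·v(4).
Weak formulation: find u (satisfying any essential BC) such that ∫_0^4 u'(x) v'(x) dx = ∫_0^4 f v dx − 2·v(4) for all v ∈ V (Dirichlet at 0 absorbed into V; Neumann datum at x = 4 contributes the boundary term).
Substituting f(x) = 3*sin(3*π*x/4), the right-hand side is ∫_0^4 (3*sin(3*π*x/4)) v dx − 2·v(4).


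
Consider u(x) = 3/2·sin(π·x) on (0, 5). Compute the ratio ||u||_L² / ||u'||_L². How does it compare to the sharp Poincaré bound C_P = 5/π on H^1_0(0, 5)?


||u||_L² / ||u'||_L² = 1/π < C_P = 5/π.

u(x) = 3/2·sin(π·x), so u'(x) = 3*π*cos(π*x)/2.
Writing u(x) = A·sin(kπx/L) with A = 3/2 and k = 5, use ∫_0^L sin²(kπx/L) dx = L/2 and ∫_0^L cos²(kπx/L) dx = L/2.
u² = 9/4·sin²(π·x) and (u')² = 9*π^2/4·cos²(π·x), and each of sin², cos² integrates to L/2 = 5/2 over (0, 5).
∫_0^5 u² dx = 45/8, so ||u||_L² = 3*sqrt(10)/4.
∫_0^5 (u')² dx = 45*π^2/8, so ||u'||_L² = 3*sqrt(10)*π/4.
Ratio ||u||_L² / ||u'||_L² = 1/π.
Sharp Poincaré constant on H^1_0(0, 5) is C_P = L/π = 5/π, achieved by sin(π/5·x).
This is the k = 5 harmonic; the ratio L/(kπ) is strictly less than C_P = L/π, consistent with the sharp inequality ||u||_L² ≤ C_P ||u'||_L².


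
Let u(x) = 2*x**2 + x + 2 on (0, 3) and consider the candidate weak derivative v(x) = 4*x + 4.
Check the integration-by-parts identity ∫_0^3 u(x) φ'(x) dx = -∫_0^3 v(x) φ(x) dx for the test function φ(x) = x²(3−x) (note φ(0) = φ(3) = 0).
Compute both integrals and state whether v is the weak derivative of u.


LHS = -1107/20, RHS = -378/5. No, v is not the weak derivative of u.

u(x) = 2*x**2 + x + 2, classical derivative u'(x) = 4*x + 1.
φ(x) = x²(3−x), so φ'(x) = 3*x*(2 - x).
Note φ(0) = φ(3) = 0, so the boundary term u·φ vanishes.
LHS = ∫_0^3 u(x) φ'(x) dx = ∫_0^3 (-6*x^4 + 9*x^3 + 12*x) dx. Term by term:
  ∫_0^3 -6*x^4 dx = -1458/5;  ∫_0^3 9*x^3 dx = 729/4;  ∫_0^3 12*x dx = 54.
Sum: -1458/5 + 729/4 + 54 = -1107/20.
So LHS = -1107/20.
∫_0^3 v(x) φ(x) dx = ∫_0^3 (-4*x^4 + 8*x^3 + 12*x^2) dx. Term by term:
  ∫_0^3 -4*x^4 dx = -972/5;  ∫_0^3 8*x^3 dx = 162;  ∫_0^3 12*x^2 dx = 108.
Sum: -972/5 + 162 + 108 = 378/5.
So RHS = -∫_0^3 v(x) φ(x) dx = -378/5.
LHS − RHS = 81/4 ≠ 0, so the identity fails.
(For a valid weak derivative the identity must hold for EVERY test function, in particular this one. The failure shows v is NOT the weak derivative of u.)
Correct weak derivative would be u'(x) = 4*x + 1.


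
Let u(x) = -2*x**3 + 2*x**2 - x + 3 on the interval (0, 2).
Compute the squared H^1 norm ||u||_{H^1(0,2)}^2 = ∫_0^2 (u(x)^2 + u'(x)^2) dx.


||u||_{H^1}^2 = 4016/35

The H^1 norm (squared) on an interval (0, L) is
  ||u||_{H^1}^2 = ∫_0^L u(x)^2 dx + ∫_0^L u'(x)^2 dx.
Compute u'(x) = -6*x**2 + 4*x - 1.
Then u(x)^2 = 4*x**6 - 8*x**5 + 8*x**4 - 16*x**3 + 13*x**2 - 6*x + 9 and u'(x)^2 = 36*x**4 - 48*x**3 + 28*x**2 - 8*x + 1.
Integrate each monomial from 0 to 2 using ∫_0^2 c·x^n dx = c·2^(n+1)/(n+1):
  ∫_0^2 u(x)^2 dx = ∫_0^2 (4*x^6 - 8*x^5 + 8*x^4 - 16*x^3 + 13*x^2 - 6*x + 9) dx. Term by term:
    ∫_0^2 4*x^6 dx = 512/7;  ∫_0^2 -8*x^5 dx = -256/3;  ∫_0^2 8*x^4 dx = 256/5;
    ∫_0^2 -16*x^3 dx = -64;  ∫_0^2 13*x^2 dx = 104/3;  ∫_0^2 -6*x dx = -12;
    ∫_0^2 9 dx = 18.
  Sum: 512/7 − 256/3 + 256/5 − 64 + 104/3 − 12 + 18 = 1646/105.
  ∫_0^2 u'(x)^2 dx = ∫_0^2 (36*x^4 - 48*x^3 + 28*x^2 - 8*x + 1) dx. Term by term:
    ∫_0^2 36*x^4 dx = 1152/5;  ∫_0^2 -48*x^3 dx = -192;  ∫_0^2 28*x^2 dx = 224/3;
    ∫_0^2 -8*x dx = -16;  ∫_0^2 1 dx = 2.
  Sum: 1152/5 − 192 + 224/3 − 16 + 2 = 1486/15.
Adding: ||u||_{H^1}^2 = 1646/105 + 1486/15 = 4016/35.


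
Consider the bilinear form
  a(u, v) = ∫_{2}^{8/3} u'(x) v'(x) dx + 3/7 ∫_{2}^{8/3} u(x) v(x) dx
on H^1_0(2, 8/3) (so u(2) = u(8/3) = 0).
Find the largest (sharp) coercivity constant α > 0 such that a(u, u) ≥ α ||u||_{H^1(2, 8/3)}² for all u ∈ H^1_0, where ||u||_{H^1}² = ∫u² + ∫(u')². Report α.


α = 3*(4 + 21*π^2)/(7*(4 + 9*π^2))

Coercivity of a(·,·) on H^1_0(2, 8/3) means a(u, u) ≥ α ||u||_{H^1}² for every u ∈ H^1_0.
The interval has length L = 2/3, and Poincaré/coercivity depend only on L. Here a(u, u) = ∫(u')² + (3/7)·∫u².
Here 0 < c = 3/7 < 1. The condition a(u,u) ≥ α||u||_{H^1}² reads (1−α)∫(u')² ≥ (α−c)∫u². Any admissible α is ≤ 1 (rapidly oscillating u have ∫u²/∫(u')² → 0), and α = 1 would force 0 ≥ (1−c)∫u², impossible since c < 1; so 1−α > 0. By the sharp Poincaré inequality on H^1_0 of an interval of length L, ∫(u')² ≥ (π/L)²∫u² with equality for the first sine mode sin(π(x−x₀)/L) (x₀ the left endpoint), so the inequality holds for all u iff (1−α)(π/L)² ≥ α − c, i.e. α ≤ ((π/L)² + c)/((π/L)² + 1) = (1 + c(L/π)²)/(1 + (L/π)²). With (π/L)² = 9*π^2/4 and c = 3/7, the largest admissible constant is α = ((π/L)² + c)/((π/L)² + 1).
Simplifying, α = 3*(4 + 21*π^2)/(7*(4 + 9*π^2)).


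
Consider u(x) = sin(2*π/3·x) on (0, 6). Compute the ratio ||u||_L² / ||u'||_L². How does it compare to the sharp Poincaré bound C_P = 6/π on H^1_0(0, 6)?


||u||_L² / ||u'||_L² = 3/(2*π) < C_P = 6/π.

u(x) = sin(2*π/3·x), so u'(x) = 2*π*cos(2*π*x/3)/3.
Writing u(x) = A·sin(kπx/L) with A = 1 and k = 4, use ∫_0^L sin²(kπx/L) dx = L/2 and ∫_0^L cos²(kπx/L) dx = L/2.
u² = 1·sin²(2*π/3·x) and (u')² = 4*π^2/9·cos²(2*π/3·x), and each of sin², cos² integrates to L/2 = 3 over (0, 6).
∫_0^6 u² dx = 3, so ||u||_L² = sqrt(3).
∫_0^6 (u')² dx = 4*π^2/3, so ||u'||_L² = 2*sqrt(3)*π/3.
Ratio ||u||_L² / ||u'||_L² = 3/(2*π).
Sharp Poincaré constant on H^1_0(0, 6) is C_P = L/π = 6/π, achieved by sin(π/6·x).
This is the k = 4 harmonic; the ratio L/(kπ) is strictly less than C_P = L/π, consistent with the sharp inequality ||u||_L² ≤ C_P ||u'||_L².


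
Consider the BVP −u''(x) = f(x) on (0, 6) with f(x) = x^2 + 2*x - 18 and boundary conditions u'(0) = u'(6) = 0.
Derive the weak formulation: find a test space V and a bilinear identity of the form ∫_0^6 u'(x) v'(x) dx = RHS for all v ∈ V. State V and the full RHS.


V = H^1(0, 6) (no boundary constraint on v; u is determined up to an additive constant); weak form: ∫_0^6 u'v' dx = ∫_0^6 (x^2 + 2*x - 18) v dx for all v ∈ V.

Multiply both sides by a test function v and integrate from 0 to 6:
  ∫_0^6 −u''(x) v(x) dx = ∫_0^6 f(x) v(x) dx.
Integrate the LHS by parts once:
  ∫_0^6 −u'' v dx = −[u'(x) v(x)]_0^6 + ∫_0^6 u'(x) v'(x) dx.
Thus ∫_0^6 u'(x) v'(x) dx = ∫_0^6 f(x) v(x) dx + [u'(x) v(x)]_0^6.
Choose V so that boundary terms are either known or forced to vanish.
u has homogeneous Neumann: u'(0) = u'(6) = 0. So [u' v]_0^6 = 0·v(6) − 0·v(0) = 0 for any v; take V = H^1(0, 6).
Weak formulation: find u (satisfying any essential BC) such that ∫_0^6 u'(x) v'(x) dx = ∫_0^6 f v dx for all v ∈ V (homogeneous Neumann, so boundary terms vanish).
Substituting f(x) = x^2 + 2*x - 18, the right-hand side is ∫_0^6 (x^2 + 2*x - 18) v dx.
Compatibility check (pure Neumann): taking v ≡ 1 ∈ V gives 0 = ∫_0^6 f dx + (0) − (0), i.e. ∫_0^6 f dx must equal u'(0) − u'(6) = 0. Indeed ∫_0^6 (x^2 + 2*x - 18) dx = 0, so the data are compatible. The solution is then unique only up to an additive constant (fix it e.g. by requiring ∫_0^6 u dx = 0).


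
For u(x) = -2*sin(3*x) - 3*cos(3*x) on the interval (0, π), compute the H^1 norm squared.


||u||_{H^1(0,π)}^2 = 65*π

u'(x) = 9*sin(3*x) - 6*cos(3*x).
Expand u² and (u')² and integrate term by term on (0, π), using: for integers n ≥ 1, ∫_0^π sin²(nx) dx = ∫_0^π cos²(nx) dx = π/2; for n ≠ n', ∫_0^π sin(nx)sin(n'x) dx = ∫_0^π cos(nx)cos(n'x) dx = 0; and by product-to-sum, ∫_0^π sin(nx)cos(n'x) dx = ½∫_0^π [sin((n+n')x) + sin((n−n')x)] dx, which is 0 when n+n' is even and 2n/(n²−n'²) when n+n' is odd (it need not vanish on (0, π)).
  u² squared terms: (-3)²·∫cos(3x)² dx = 9·π/2 = 9*π/2;  (-2)²·∫sin(3x)² dx = 4·π/2 = 2*π.
  u² cross terms: 2·(-3)·(-2)·∫cos(3x)·sin(3x) dx = 12·(0) = 0.
  So ∫_0^π u² dx = 9*π/2 + 2*π + 0 = 13*π/2.
  (u')² squared terms: (-6)²·∫cos(3x)² dx = 36·π/2 = 18*π;  (9)²·∫sin(3x)² dx = 81·π/2 = 81*π/2.
  (u')² cross terms: 2·(-6)·(9)·∫cos(3x)·sin(3x) dx = -108·(0) = 0.
  So ∫_0^π (u')² dx = 18*π + 81*π/2 + 0 = 117*π/2.
||u||_{H^1}^2 = (13*π/2) + (117*π/2) = 65*π.


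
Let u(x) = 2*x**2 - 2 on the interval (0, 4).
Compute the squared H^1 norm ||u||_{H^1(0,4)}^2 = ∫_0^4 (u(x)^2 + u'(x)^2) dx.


||u||_{H^1}^2 = 15088/15

The H^1 norm (squared) on an interval (0, L) is
  ||u||_{H^1}^2 = ∫_0^L u(x)^2 dx + ∫_0^L u'(x)^2 dx.
Compute u'(x) = 4*x.
Then u(x)^2 = 4*x**4 - 8*x**2 + 4 and u'(x)^2 = 16*x**2.
Integrate each monomial from 0 to 4 using ∫_0^4 c·x^n dx = c·4^(n+1)/(n+1):
  ∫_0^4 u(x)^2 dx = ∫_0^4 (4*x^4 - 8*x^2 + 4) dx. Term by term:
    ∫_0^4 4*x^4 dx = 4096/5;  ∫_0^4 -8*x^2 dx = -512/3;  ∫_0^4 4 dx = 16.
  Sum: 4096/5 − 512/3 + 16 = 9968/15.
  ∫_0^4 u'(x)^2 dx = ∫_0^4 (16*x^2) dx. Term by term:
    ∫_0^4 16*x^2 dx = 1024/3.
Adding: ||u||_{H^1}^2 = 9968/15 + 1024/3 = 15088/15.


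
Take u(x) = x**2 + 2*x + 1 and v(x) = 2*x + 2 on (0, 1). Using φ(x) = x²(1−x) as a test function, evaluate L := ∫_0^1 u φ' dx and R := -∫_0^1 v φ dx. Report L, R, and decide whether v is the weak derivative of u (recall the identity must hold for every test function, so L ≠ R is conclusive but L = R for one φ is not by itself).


LHS = -4/15, RHS = -4/15. Yes, v = u' weakly.

u(x) = x**2 + 2*x + 1, classical derivative u'(x) = 2*x + 2.
φ(x) = x²(1−x), so φ'(x) = x*(2 - 3*x).
Note φ(0) = φ(1) = 0, so the boundary term u·φ vanishes.
LHS = ∫_0^1 u(x) φ'(x) dx = ∫_0^1 (-3*x^4 - 4*x^3 + x^2 + 2*x) dx. Term by term:
  ∫_0^1 -3*x^4 dx = -3/5;  ∫_0^1 -4*x^3 dx = -1;  ∫_0^1 x^2 dx = 1/3;
  ∫_0^1 2*x dx = 1.
Sum: -3/5 − 1 + 1/3 + 1 = -4/15.
So LHS = -4/15.
∫_0^1 v(x) φ(x) dx = ∫_0^1 (-2*x^4 + 2*x^2) dx. Term by term:
  ∫_0^1 -2*x^4 dx = -2/5;  ∫_0^1 2*x^2 dx = 2/3.
Sum: -2/5 + 2/3 = 4/15.
So RHS = -∫_0^1 v(x) φ(x) dx = -4/15.
LHS = RHS, so the identity holds for this test φ.
Moreover u is smooth here and v(x) = u'(x) = 2*x + 2 pointwise, so the identity holds for every test function. Hence v is the weak derivative of u.


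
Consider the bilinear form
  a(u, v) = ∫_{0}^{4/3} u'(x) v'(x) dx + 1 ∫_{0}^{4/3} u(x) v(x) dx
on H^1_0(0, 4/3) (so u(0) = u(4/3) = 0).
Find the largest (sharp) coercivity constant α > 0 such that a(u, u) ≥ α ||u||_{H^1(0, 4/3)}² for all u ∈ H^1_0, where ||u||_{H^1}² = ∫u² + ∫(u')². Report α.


α = 1

Coercivity of a(·,·) on H^1_0(0, 4/3) means a(u, u) ≥ α ||u||_{H^1}² for every u ∈ H^1_0.
The interval has length L = 4/3, and Poincaré/coercivity depend only on L. Here a(u, u) = ∫(u')² + (1)·∫u².
Here c = 1 ≥ 1, so a(u,u) = ∫(u')² + c∫u² ≥ ∫(u')² + ∫u² = ||u||_{H^1}², i.e. α = 1 works. No larger α is possible: a(u,u) ≥ α||u||_{H^1}² means (1−α)∫(u')² ≥ (α−c)∫u², and for the modes u_n = sin(nπ(x−x₀)/L) (x₀ the left endpoint) one has ∫u_n²/∫(u_n')² = (L/(nπ))² → 0, so a(u_n,u_n)/||u_n||_{H^1}² → 1. Hence the optimal constant is α = 1.
Therefore α = 1.


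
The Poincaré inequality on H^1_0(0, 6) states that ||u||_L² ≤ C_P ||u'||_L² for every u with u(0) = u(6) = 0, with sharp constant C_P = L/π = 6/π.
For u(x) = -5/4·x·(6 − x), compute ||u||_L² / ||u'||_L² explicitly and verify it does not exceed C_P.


||u||_L² / ||u'||_L² = 3*sqrt(10)/5 < C_P = 6/π.

u(x) = -5/4·x·(6 − x), so u'(x) = 5*x/2 - 15/2.
u(x) = -5/4·x·(6 − x) vanishes at x = 0 and x = 6, so u ∈ H^1_0(0, 6). Differentiate via the product rule and integrate the resulting polynomials term by term.
  ∫_0^6 u² dx = ∫_0^6 (25*x^4/16 - 75*x^3/4 + 225*x^2/4) dx. Term by term:
    ∫_0^6 25*x^4/16 dx = 2430;  ∫_0^6 -75*x^3/4 dx = -6075;  ∫_0^6 225*x^2/4 dx = 4050.
  Sum: 2430 − 6075 + 4050 = 405.
  ∫_0^6 (u')² dx = ∫_0^6 (25*x^2/4 - 75*x/2 + 225/4) dx. Term by term:
    ∫_0^6 25*x^2/4 dx = 450;  ∫_0^6 -75*x/2 dx = -675;  ∫_0^6 225/4 dx = 675/2.
  Sum: 450 − 675 + 675/2 = 225/2.
∫_0^6 u² dx = 405, so ||u||_L² = 9*sqrt(5).
∫_0^6 (u')² dx = 225/2, so ||u'||_L² = 15*sqrt(2)/2.
Ratio ||u||_L² / ||u'||_L² = 3*sqrt(10)/5.
Sharp Poincaré constant on H^1_0(0, 6) is C_P = L/π = 6/π, achieved by sin(π/6·x).
A polynomial bump cannot attain the sharp Poincaré constant (only the first sine eigenfunction does), so the ratio is strictly less than C_P, consistent with ||u||_L² ≤ C_P ||u'||_L².


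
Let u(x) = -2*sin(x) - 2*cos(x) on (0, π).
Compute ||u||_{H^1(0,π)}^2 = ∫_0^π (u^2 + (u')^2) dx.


||u||_{H^1(0,π)}^2 = 8*π

u'(x) = 2*sin(x) - 2*cos(x).
Expand u² and (u')² and integrate term by term on (0, π), using: for integers n ≥ 1, ∫_0^π sin²(nx) dx = ∫_0^π cos²(nx) dx = π/2; for n ≠ n', ∫_0^π sin(nx)sin(n'x) dx = ∫_0^π cos(nx)cos(n'x) dx = 0; and by product-to-sum, ∫_0^π sin(nx)cos(n'x) dx = ½∫_0^π [sin((n+n')x) + sin((n−n')x)] dx, which is 0 when n+n' is even and 2n/(n²−n'²) when n+n' is odd (it need not vanish on (0, π)).
  u² squared terms: (-2)²·∫cos(x)² dx = 4·π/2 = 2*π;  (-2)²·∫sin(x)² dx = 4·π/2 = 2*π.
  u² cross terms: 2·(-2)·(-2)·∫cos(x)·sin(x) dx = 8·(0) = 0.
  So ∫_0^π u² dx = 2*π + 2*π + 0 = 4*π.
  (u')² squared terms: (-2)²·∫cos(x)² dx = 4·π/2 = 2*π;  (2)²·∫sin(x)² dx = 4·π/2 = 2*π.
  (u')² cross terms: 2·(-2)·(2)·∫cos(x)·sin(x) dx = -8·(0) = 0.
  So ∫_0^π (u')² dx = 2*π + 2*π + 0 = 4*π.
||u||_{H^1}^2 = (4*π) + (4*π) = 8*π.


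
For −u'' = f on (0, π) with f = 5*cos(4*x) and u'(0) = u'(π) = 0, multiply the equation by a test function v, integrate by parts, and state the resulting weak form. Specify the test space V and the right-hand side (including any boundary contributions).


V = H^1(0, π) (no boundary constraint on v; u is determined up to an additive constant); weak form: ∫_0^π u'v' dx = ∫_0^π (5*cos(4*x)) v dx for all v ∈ V.

Multiply both sides by a test function v and integrate from 0 to π:
  ∫_0^π −u''(x) v(x) dx = ∫_0^π f(x) v(x) dx.
Integrate the LHS by parts once:
  ∫_0^π −u'' v dx = −[u'(x) v(x)]_0^π + ∫_0^π u'(x) v'(x) dx.
Thus ∫_0^π u'(x) v'(x) dx = ∫_0^π f(x) v(x) dx + [u'(x) v(x)]_0^π.
Choose V so that boundary terms are either known or forced to vanish.
u has homogeneous Neumann: u'(0) = u'(π) = 0. So [u' v]_0^π = 0·v(π) − 0·v(0) = 0 for any v; take V = H^1(0, π).
Weak formulation: find u (satisfying any essential BC) such that ∫_0^π u'(x) v'(x) dx = ∫_0^π f v dx for all v ∈ V (homogeneous Neumann, so boundary terms vanish).
Substituting f(x) = 5*cos(4*x), the right-hand side is ∫_0^π (5*cos(4*x)) v dx.
Compatibility check (pure Neumann): taking v ≡ 1 ∈ V gives 0 = ∫_0^π f dx + (0) − (0), i.e. ∫_0^π f dx must equal u'(0) − u'(π) = 0. Indeed ∫_0^π (5*cos(4*x)) dx = 0, so the data are compatible. The solution is then unique only up to an additive constant (fix it e.g. by requiring ∫_0^π u dx = 0).


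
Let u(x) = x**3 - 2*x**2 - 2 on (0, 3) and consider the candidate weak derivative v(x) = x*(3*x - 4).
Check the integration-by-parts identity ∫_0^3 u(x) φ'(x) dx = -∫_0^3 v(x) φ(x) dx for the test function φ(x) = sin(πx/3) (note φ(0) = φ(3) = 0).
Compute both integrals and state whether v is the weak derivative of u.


LHS = -45/π + 324/π^3, RHS = -45/π + 324/π^3. Yes, v = u' weakly.

u(x) = x**3 - 2*x**2 - 2, classical derivative u'(x) = 3*x**2 - 4*x.
φ(x) = sin(πx/3), so φ'(x) = π*cos(π*x/3)/3.
Note φ(0) = φ(3) = 0, so the boundary term u·φ vanishes.
LHS = ∫_0^3 u(x) φ'(x) dx = ∫_0^3 (π*x^3*cos(π*x/3)/3 - 2*π*x^2*cos(π*x/3)/3 - 2*π*cos(π*x/3)/3) dx. Term by term:
  ∫_0^3 -2*π*cos(π*x/3)/3 dx = 0;  ∫_0^3 -2*π*x^2*cos(π*x/3)/3 dx = 36/π;  ∫_0^3 π*x^3*cos(π*x/3)/3 dx = -81/π + 324/π^3.
Sum: 0 + 36/π + -81/π + 324/π^3 = -45/π + 324/π^3.
So LHS = -45/π + 324/π^3.
∫_0^3 v(x) φ(x) dx = ∫_0^3 (3*x^2*sin(π*x/3) - 4*x*sin(π*x/3)) dx. Term by term:
  ∫_0^3 -4*x*sin(π*x/3) dx = -36/π;  ∫_0^3 3*x^2*sin(π*x/3) dx = -324/π^3 + 81/π.
Sum: -36/π + -324/π^3 + 81/π = -324/π^3 + 45/π.
So RHS = -∫_0^3 v(x) φ(x) dx = -45/π + 324/π^3.
LHS = RHS, so the identity holds for this test φ.
Moreover u is smooth here and v(x) = u'(x) = 3*x**2 - 4*x pointwise, so the identity holds for every test function. Hence v is the weak derivative of u.


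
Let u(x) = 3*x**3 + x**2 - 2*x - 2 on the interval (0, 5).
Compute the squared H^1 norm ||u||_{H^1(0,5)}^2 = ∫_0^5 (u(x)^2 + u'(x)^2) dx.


||u||_{H^1}^2 = 3394715/21

The H^1 norm (squared) on an interval (0, L) is
  ||u||_{H^1}^2 = ∫_0^L u(x)^2 dx + ∫_0^L u'(x)^2 dx.
Compute u'(x) = 9*x**2 + 2*x - 2.
Then u(x)^2 = 9*x**6 + 6*x**5 - 11*x**4 - 16*x**3 + 8*x + 4 and u'(x)^2 = 81*x**4 + 36*x**3 - 32*x**2 - 8*x + 4.
Integrate each monomial from 0 to 5 using ∫_0^5 c·x^n dx = c·5^(n+1)/(n+1):
  ∫_0^5 u(x)^2 dx = ∫_0^5 (9*x^6 + 6*x^5 - 11*x^4 - 16*x^3 + 8*x + 4) dx. Term by term:
    ∫_0^5 9*x^6 dx = 703125/7;  ∫_0^5 6*x^5 dx = 15625;  ∫_0^5 -11*x^4 dx = -6875;
    ∫_0^5 -16*x^3 dx = -2500;  ∫_0^5 8*x dx = 100;  ∫_0^5 4 dx = 20.
  Sum: 703125/7 + 15625 − 6875 − 2500 + 100 + 20 = 747715/7.
  ∫_0^5 u'(x)^2 dx = ∫_0^5 (81*x^4 + 36*x^3 - 32*x^2 - 8*x + 4) dx. Term by term:
    ∫_0^5 81*x^4 dx = 50625;  ∫_0^5 36*x^3 dx = 5625;  ∫_0^5 -32*x^2 dx = -4000/3;
    ∫_0^5 -8*x dx = -100;  ∫_0^5 4 dx = 20.
  Sum: 50625 + 5625 − 4000/3 − 100 + 20 = 164510/3.
Adding: ||u||_{H^1}^2 = 747715/7 + 164510/3 = 3394715/21.


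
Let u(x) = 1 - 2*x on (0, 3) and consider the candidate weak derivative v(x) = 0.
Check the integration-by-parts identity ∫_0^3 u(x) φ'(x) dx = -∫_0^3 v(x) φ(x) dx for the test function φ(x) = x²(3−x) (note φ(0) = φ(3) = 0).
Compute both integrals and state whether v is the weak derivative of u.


LHS = 27/2, RHS = 0. No, v is not the weak derivative of u.

u(x) = 1 - 2*x, classical derivative u'(x) = -2.
φ(x) = x²(3−x), so φ'(x) = 3*x*(2 - x).
Note φ(0) = φ(3) = 0, so the boundary term u·φ vanishes.
LHS = ∫_0^3 u(x) φ'(x) dx = ∫_0^3 (6*x^3 - 15*x^2 + 6*x) dx. Term by term:
  ∫_0^3 6*x^3 dx = 243/2;  ∫_0^3 -15*x^2 dx = -135;  ∫_0^3 6*x dx = 27.
Sum: 243/2 − 135 + 27 = 27/2.
So LHS = 27/2.
∫_0^3 v(x) φ(x) dx = ∫_0^3 (0) dx. Term by term:
  ∫_0^3 0 dx = 0.
So RHS = -∫_0^3 v(x) φ(x) dx = 0.
LHS − RHS = 27/2 ≠ 0, so the identity fails.
(For a valid weak derivative the identity must hold for EVERY test function, in particular this one. The failure shows v is NOT the weak derivative of u.)
Correct weak derivative would be u'(x) = -2.
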